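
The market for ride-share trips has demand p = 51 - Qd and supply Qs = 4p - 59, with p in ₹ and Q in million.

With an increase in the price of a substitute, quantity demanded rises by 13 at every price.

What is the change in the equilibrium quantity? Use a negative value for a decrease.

+10.4

Before the shock: 51 - p = 4p - 59 ⇒ 110 = 5p ⇒ p = 22, Q = 29.
The shock moves the curves to Qd = 64 - p and Qs = 4p - 59.
New equilibrium: 64 - p = 4p - 59 ⇒ 123 = 5p ⇒ p = 24.6, Q = 39.4.
ΔQ = 39.4 − 29 = +10.4.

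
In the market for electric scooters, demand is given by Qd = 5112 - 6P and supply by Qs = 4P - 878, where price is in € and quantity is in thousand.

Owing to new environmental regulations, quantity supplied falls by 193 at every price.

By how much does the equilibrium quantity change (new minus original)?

-115.8

Before the shock: 5112 - 6P = 4P - 878 ⇒ 5990 = 10P ⇒ P = 599, Q = 1518.
After the shift, demand is Qd = 5112 - 6P and supply is Qs = 4P - 1071.
Equate the new curves: 5112 - 6P = 4P - 1071, giving 6183 = 10P, P = 618.3, Q = 1402.2.
ΔQ = 1402.2 − 1518 = -115.8.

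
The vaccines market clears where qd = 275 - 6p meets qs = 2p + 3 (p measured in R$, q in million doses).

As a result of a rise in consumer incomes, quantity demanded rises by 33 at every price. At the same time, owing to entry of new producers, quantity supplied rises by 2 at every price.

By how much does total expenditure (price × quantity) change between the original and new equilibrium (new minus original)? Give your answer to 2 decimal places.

+644.41

Solve the original market: 275 - 6p = 2p + 3, hence p = 34 and q = 71.
The new curves are qd = 308 - 6p (demand) and qs = 2p + 5 (supply).
Equate the new curves: 308 - 6p = 2p + 5, giving 303 = 8p, p = 37.875, q = 80.75.
Expenditure moves from 34×71 = 2414 to 37.875×80.75 = 3058.40625; change = +644.41.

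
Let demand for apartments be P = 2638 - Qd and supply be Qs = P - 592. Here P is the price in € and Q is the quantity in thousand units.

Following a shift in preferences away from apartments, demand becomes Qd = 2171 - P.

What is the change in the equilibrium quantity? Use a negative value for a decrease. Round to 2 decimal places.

Before the shock: 2638 - P = P - 592 ⇒ 3230 = 2P ⇒ P = 1615, Q = 1023.
With the change applied: demand Qd = 2171 - P, supply Qs = P - 592.
Equate the new curves: 2171 - P = P - 592, giving 2763 = 2P, P = 1381.5, Q = 789.5.
ΔQ = 789.5 − 1023 = -233.50.

-233.50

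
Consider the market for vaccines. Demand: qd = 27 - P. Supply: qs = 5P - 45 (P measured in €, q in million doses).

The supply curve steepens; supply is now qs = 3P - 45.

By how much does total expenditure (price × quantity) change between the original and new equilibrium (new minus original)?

Solve the original market: 27 - P = 5P - 45, hence P = 12 and q = 15.
After the shift, demand is qd = 27 - P and supply is qs = 3P - 45.
Setting them equal: 27 - P = 3P - 45 → 72 = 4P, so P = 18 and q = 9.
Expenditure moves from 12×15 = 180 to 18×9 = 162; change = -18.

-18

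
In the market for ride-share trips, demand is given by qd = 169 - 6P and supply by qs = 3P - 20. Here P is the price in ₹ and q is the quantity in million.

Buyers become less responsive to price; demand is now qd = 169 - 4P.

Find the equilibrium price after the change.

27

Before the shock: 169 - 6P = 3P - 20 ⇒ 189 = 9P ⇒ P = 21, q = 43.
After the shift, demand is qd = 169 - 4P and supply is qs = 3P - 20.
Clearing the new market: 169 - 4P = 3P - 20, so P = 27 and q = 61.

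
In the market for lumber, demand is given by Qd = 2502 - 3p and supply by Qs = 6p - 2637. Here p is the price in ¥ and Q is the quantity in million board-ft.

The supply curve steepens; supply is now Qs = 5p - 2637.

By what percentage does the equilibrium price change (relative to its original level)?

+12.5

Solve the original market: 2502 - 3p = 6p - 2637, hence p = 571 and Q = 789.
The new curves are Qd = 2502 - 3p (demand) and Qs = 5p - 2637 (supply).
Clearing the new market: 2502 - 3p = 5p - 2637, so p = 642.375 and Q = 574.875.
%Δp = (642.375 − 571) / 571 × 100 = +12.5%.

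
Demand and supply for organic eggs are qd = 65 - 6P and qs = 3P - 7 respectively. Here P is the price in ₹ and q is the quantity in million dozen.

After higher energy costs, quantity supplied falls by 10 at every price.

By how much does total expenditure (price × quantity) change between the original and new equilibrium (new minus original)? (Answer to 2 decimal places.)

Original equilibrium: 65 - 6P = 3P - 7 gives 72 = 9P, so P = 8 and q = 17.
The new curves are qd = 65 - 6P (demand) and qs = 3P - 17 (supply).
Equate the new curves: 65 - 6P = 3P - 17, giving 82 = 9P, P = 82/9 ≈ 9.1111, q = 31/3 ≈ 10.3333.
Expenditure moves from 8×17 = 136 to 9.1111×10.3333 = 94.1481; change = -41.85.

-41.85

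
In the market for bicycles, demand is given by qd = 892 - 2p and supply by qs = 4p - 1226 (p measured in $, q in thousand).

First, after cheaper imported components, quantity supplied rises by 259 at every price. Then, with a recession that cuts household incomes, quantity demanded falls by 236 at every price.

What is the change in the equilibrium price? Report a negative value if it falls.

Initially, 892 - 2p = 4p - 1226, so 2118 = 6p and p = 353, q = 186.
The new curves are qd = 656 - 2p (demand) and qs = 4p - 967 (supply).
Setting them equal: 656 - 2p = 4p - 967 → 1623 = 6p, so p = 270.5 and q = 115.
Δp = 270.5 − 353 = -82.5.

-82.5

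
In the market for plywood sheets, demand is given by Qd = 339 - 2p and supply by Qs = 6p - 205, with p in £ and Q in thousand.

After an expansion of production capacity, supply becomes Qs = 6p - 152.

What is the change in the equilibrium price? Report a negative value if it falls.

-6.625

Solve the original market: 339 - 2p = 6p - 205, hence p = 68 and Q = 203.
After the shift, demand is Qd = 339 - 2p and supply is Qs = 6p - 152.
Equate the new curves: 339 - 2p = 6p - 152, giving 491 = 8p, p = 61.375, Q = 216.25.
Δp = 61.375 − 68 = -6.625.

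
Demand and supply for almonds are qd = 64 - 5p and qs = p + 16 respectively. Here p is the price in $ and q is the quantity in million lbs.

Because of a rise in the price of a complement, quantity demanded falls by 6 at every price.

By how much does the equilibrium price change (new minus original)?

Solve the original market: 64 - 5p = p + 16, hence p = 8 and q = 24.
With the change applied: demand qd = 58 - 5p, supply qs = p + 16.
Equate the new curves: 58 - 5p = p + 16, giving 42 = 6p, p = 7, q = 23.
Δp = 7 − 8 = -1.

-1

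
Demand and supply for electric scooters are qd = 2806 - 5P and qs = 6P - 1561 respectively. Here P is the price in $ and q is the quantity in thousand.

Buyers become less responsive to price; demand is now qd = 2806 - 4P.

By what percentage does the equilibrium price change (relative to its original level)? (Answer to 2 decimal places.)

Solve the original market: 2806 - 5P = 6P - 1561, hence P = 397 and q = 821.
The shock moves the curves to qd = 2806 - 4P and qs = 6P - 1561.
Clearing the new market: 2806 - 4P = 6P - 1561, so P = 436.7 and q = 1059.2.
%ΔP = (436.7 − 397) / 397 × 100 = +10.00%.

+10.00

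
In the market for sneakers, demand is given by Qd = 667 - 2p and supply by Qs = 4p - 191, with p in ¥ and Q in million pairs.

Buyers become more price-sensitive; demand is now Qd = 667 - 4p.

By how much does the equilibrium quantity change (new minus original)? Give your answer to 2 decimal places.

Before the shock: 667 - 2p = 4p - 191 ⇒ 858 = 6p ⇒ p = 143, Q = 381.
After the shift, demand is Qd = 667 - 4p and supply is Qs = 4p - 191.
Equate the new curves: 667 - 4p = 4p - 191, giving 858 = 8p, p = 107.25, Q = 238.
ΔQ = 238 − 381 = -143.00.

-143.00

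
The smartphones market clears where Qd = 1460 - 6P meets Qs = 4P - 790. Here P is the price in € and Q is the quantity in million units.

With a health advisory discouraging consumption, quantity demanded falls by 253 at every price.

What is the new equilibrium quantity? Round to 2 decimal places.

Original equilibrium: 1460 - 6P = 4P - 790 gives 2250 = 10P, so P = 225 and Q = 110.
After the shift, demand is Qd = 1207 - 6P and supply is Qs = 4P - 790.
Equate the new curves: 1207 - 6P = 4P - 790, giving 1997 = 10P, P = 199.7, Q = 8.8.

8.80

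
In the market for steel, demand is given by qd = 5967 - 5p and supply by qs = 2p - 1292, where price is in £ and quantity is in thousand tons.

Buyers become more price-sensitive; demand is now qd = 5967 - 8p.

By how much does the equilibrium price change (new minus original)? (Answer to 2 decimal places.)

Before the shock: 5967 - 5p = 2p - 1292 ⇒ 7259 = 7p ⇒ p = 1037, q = 782.
After the shift, demand is qd = 5967 - 8p and supply is qs = 2p - 1292.
Setting them equal: 5967 - 8p = 2p - 1292 → 7259 = 10p, so p = 725.9 and q = 159.8.
Δp = 725.9 − 1037 = -311.10.

-311.10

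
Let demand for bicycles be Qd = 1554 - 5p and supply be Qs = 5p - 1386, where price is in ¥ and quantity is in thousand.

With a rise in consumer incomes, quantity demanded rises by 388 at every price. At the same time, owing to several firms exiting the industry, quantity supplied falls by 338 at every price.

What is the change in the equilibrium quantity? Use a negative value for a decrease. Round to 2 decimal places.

Solve the original market: 1554 - 5p = 5p - 1386, hence p = 294 and Q = 84.
With the change applied: demand Qd = 1942 - 5p, supply Qs = 5p - 1724.
New equilibrium: 1942 - 5p = 5p - 1724 ⇒ 3666 = 10p ⇒ p = 366.6, Q = 109.
ΔQ = 109 − 84 = +25.00.

+25.00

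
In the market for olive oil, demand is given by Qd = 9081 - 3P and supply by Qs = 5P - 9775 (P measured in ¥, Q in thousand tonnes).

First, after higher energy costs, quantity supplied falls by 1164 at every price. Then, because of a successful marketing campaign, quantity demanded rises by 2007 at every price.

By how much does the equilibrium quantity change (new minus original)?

Initially, 9081 - 3P = 5P - 9775, so 18856 = 8P and P = 2357, Q = 2010.
With the change applied: demand Qd = 11088 - 3P, supply Qs = 5P - 10939.
Setting them equal: 11088 - 3P = 5P - 10939 → 22027 = 8P, so P = 2753.375 and Q = 2827.875.
ΔQ = 2827.875 − 2010 = +817.875.

+817.875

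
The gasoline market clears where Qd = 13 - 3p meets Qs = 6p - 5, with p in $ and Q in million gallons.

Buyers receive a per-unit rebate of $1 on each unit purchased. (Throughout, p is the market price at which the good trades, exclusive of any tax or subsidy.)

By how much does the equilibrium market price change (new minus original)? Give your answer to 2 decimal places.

Solve the original market: 13 - 3p = 6p - 5, hence p = 2 and Q = 7.
Since buyers' out-of-pocket price is the market price minus the rebate, the effective demand curve becomes Qd = 16 - 3p.
New equilibrium: 16 - 3p = 6p - 5 ⇒ 21 = 9p ⇒ p = 7/3 ≈ 2.3333, Q = 9.
Δp = 2.3333 − 2 = +0.33.

+0.33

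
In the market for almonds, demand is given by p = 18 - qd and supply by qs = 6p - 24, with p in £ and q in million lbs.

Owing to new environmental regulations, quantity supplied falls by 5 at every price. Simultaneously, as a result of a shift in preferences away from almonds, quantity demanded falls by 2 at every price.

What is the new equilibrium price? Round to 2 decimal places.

6.43

Original equilibrium: 18 - p = 6p - 24 gives 42 = 7p, so p = 6 and q = 12.
After the shift, demand is qd = 16 - p and supply is qs = 6p - 29.
New equilibrium: 16 - p = 6p - 29 ⇒ 45 = 7p ⇒ p = 45/7 ≈ 6.4286, q = 67/7 ≈ 9.5714.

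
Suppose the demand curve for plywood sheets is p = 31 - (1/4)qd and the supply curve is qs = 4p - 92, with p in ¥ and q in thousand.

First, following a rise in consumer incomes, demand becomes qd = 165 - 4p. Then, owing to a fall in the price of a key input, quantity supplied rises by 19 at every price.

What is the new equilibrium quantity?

Before the shock: 124 - 4p = 4p - 92 ⇒ 216 = 8p ⇒ p = 27, q = 16.
After the shift, demand is qd = 165 - 4p and supply is qs = 4p - 73.
New equilibrium: 165 - 4p = 4p - 73 ⇒ 238 = 8p ⇒ p = 29.75, q = 46.

46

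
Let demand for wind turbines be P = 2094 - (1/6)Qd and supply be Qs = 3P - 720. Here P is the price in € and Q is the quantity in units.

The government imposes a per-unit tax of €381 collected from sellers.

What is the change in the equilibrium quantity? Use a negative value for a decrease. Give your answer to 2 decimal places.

Before the shock: 12564 - 6P = 3P - 720 ⇒ 13284 = 9P ⇒ P = 1476, Q = 3708.
Since sellers keep the price net of the tax, the effective supply curve becomes Qs = 3P - 1863.
Equate the new curves: 12564 - 6P = 3P - 1863, giving 14427 = 9P, P = 1603, Q = 2946.
ΔQ = 2946 − 3708 = -762.00.

-762.00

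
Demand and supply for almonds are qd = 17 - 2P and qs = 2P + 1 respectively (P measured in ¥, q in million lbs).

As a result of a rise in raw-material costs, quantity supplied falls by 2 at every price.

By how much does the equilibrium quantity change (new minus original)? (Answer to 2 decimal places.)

-1.00

Original equilibrium: 17 - 2P = 2P + 1 gives 16 = 4P, so P = 4 and q = 9.
After the shift, demand is qd = 17 - 2P and supply is qs = 2P - 1.
Setting them equal: 17 - 2P = 2P - 1 → 18 = 4P, so P = 4.5 and q = 8.
Δq = 8 − 9 = -1.00.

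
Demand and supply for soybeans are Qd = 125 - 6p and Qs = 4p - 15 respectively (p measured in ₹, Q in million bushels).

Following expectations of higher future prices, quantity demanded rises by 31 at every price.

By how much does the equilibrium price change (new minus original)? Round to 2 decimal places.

Initially, 125 - 6p = 4p - 15, so 140 = 10p and p = 14, Q = 41.
With the change applied: demand Qd = 156 - 6p, supply Qs = 4p - 15.
Setting them equal: 156 - 6p = 4p - 15 → 171 = 10p, so p = 17.1 and Q = 53.4.
Δp = 17.1 − 14 = +3.10.

+3.10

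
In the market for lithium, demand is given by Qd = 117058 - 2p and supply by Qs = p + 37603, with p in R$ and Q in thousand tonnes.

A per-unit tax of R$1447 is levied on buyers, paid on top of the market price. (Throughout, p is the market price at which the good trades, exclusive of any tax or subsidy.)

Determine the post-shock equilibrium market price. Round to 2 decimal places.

Solve the original market: 117058 - 2p = p + 37603, hence p = 26485 and Q = 64088.
Since buyers pay the price plus the tax, the effective demand curve becomes Qd = 114164 - 2p.
Equate the new curves: 114164 - 2p = p + 37603, giving 76561 = 3p, p = 76561/3 ≈ 25520.3333, Q = 189370/3 ≈ 63123.3333.

25520.33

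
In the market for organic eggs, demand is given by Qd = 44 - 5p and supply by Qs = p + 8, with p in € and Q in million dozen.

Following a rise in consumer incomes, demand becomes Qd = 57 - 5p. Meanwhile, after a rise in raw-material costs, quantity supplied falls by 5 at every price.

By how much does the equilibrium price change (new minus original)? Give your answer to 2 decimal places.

Before the shock: 44 - 5p = p + 8 ⇒ 36 = 6p ⇒ p = 6, Q = 14.
After the shift, demand is Qd = 57 - 5p and supply is Qs = p + 3.
New equilibrium: 57 - 5p = p + 3 ⇒ 54 = 6p ⇒ p = 9, Q = 12.
Δp = 9 − 6 = +3.00.

+3.00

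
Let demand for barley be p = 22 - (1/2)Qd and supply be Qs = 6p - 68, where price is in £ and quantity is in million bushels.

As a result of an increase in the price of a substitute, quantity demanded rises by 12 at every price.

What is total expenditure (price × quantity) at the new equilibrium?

387.5

Solve the original market: 44 - 2p = 6p - 68, hence p = 14 and Q = 16.
With the change applied: demand Qd = 56 - 2p, supply Qs = 6p - 68.
New equilibrium: 56 - 2p = 6p - 68 ⇒ 124 = 8p ⇒ p = 15.5, Q = 25.
New expenditure = 15.5 × 25 = 387.5.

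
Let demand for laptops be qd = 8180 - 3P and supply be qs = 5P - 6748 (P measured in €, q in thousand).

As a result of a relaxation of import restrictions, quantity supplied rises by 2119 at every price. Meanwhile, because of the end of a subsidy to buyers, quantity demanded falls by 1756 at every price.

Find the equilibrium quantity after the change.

2279.125

Initially, 8180 - 3P = 5P - 6748, so 14928 = 8P and P = 1866, q = 2582.
The new curves are qd = 6424 - 3P (demand) and qs = 5P - 4629 (supply).
Setting them equal: 6424 - 3P = 5P - 4629 → 11053 = 8P, so P = 1381.625 and q = 2279.125.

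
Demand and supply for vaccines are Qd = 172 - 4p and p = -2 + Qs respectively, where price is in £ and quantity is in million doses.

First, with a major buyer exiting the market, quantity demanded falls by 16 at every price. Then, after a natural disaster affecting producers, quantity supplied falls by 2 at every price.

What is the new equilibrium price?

31.2

Original equilibrium: 172 - 4p = p + 2 gives 170 = 5p, so p = 34 and Q = 36.
The new curves are Qd = 156 - 4p (demand) and Qs = p (supply).
Clearing the new market: 156 - 4p = p, so p = 31.2 and Q = 31.2.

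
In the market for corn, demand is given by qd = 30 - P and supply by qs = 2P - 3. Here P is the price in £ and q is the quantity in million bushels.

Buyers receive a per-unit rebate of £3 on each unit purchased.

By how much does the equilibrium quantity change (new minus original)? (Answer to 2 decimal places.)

Original equilibrium: 30 - P = 2P - 3 gives 33 = 3P, so P = 11 and q = 19.
Since buyers' out-of-pocket price is the market price minus the rebate, the effective demand curve becomes qd = 33 - P.
Setting them equal: 33 - P = 2P - 3 → 36 = 3P, so P = 12 and q = 21.
Δq = 21 − 19 = +2.00.

+2.00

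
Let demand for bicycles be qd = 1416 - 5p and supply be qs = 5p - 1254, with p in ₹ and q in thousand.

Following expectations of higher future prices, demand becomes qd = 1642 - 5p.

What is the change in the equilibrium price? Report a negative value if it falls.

+22.6

Initially, 1416 - 5p = 5p - 1254, so 2670 = 10p and p = 267, q = 81.
After the shift, demand is qd = 1642 - 5p and supply is qs = 5p - 1254.
Setting them equal: 1642 - 5p = 5p - 1254 → 2896 = 10p, so p = 289.6 and q = 194.
Δp = 289.6 − 267 = +22.6.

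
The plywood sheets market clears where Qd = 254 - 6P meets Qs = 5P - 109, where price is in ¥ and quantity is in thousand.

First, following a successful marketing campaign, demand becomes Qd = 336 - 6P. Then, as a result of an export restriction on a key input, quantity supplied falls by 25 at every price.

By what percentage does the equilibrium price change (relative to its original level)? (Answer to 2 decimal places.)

Before the shock: 254 - 6P = 5P - 109 ⇒ 363 = 11P ⇒ P = 33, Q = 56.
After the shift, demand is Qd = 336 - 6P and supply is Qs = 5P - 134.
Clearing the new market: 336 - 6P = 5P - 134, so P = 470/11 ≈ 42.7273 and Q = 876/11 ≈ 79.6364.
%ΔP = (42.7273 − 33) / 33 × 100 = +29.48%.

+29.48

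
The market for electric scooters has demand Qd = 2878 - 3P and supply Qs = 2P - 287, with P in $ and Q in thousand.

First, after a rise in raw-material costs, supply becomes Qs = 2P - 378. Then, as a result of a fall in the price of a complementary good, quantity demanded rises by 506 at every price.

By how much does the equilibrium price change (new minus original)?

Solve the original market: 2878 - 3P = 2P - 287, hence P = 633 and Q = 979.
After the shift, demand is Qd = 3384 - 3P and supply is Qs = 2P - 378.
New equilibrium: 3384 - 3P = 2P - 378 ⇒ 3762 = 5P ⇒ P = 752.4, Q = 1126.8.
ΔP = 752.4 − 633 = +119.4.

+119.4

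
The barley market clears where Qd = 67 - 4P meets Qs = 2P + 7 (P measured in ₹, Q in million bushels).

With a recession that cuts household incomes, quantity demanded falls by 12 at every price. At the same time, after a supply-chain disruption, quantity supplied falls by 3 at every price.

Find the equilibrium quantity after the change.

Initially, 67 - 4P = 2P + 7, so 60 = 6P and P = 10, Q = 27.
With the change applied: demand Qd = 55 - 4P, supply Qs = 2P + 4.
Clearing the new market: 55 - 4P = 2P + 4, so P = 8.5 and Q = 21.

21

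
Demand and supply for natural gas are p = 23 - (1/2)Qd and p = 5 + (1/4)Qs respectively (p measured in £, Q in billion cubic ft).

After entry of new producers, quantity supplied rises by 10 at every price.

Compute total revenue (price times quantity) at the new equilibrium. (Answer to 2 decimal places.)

Before the shock: 46 - 2p = 4p - 20 ⇒ 66 = 6p ⇒ p = 11, Q = 24.
With the change applied: demand Qd = 46 - 2p, supply Qs = 4p - 10.
Clearing the new market: 46 - 2p = 4p - 10, so p = 28/3 ≈ 9.3333 and Q = 82/3 ≈ 27.3333.
New expenditure = 9.3333 × 27.3333 = 255.11.

255.11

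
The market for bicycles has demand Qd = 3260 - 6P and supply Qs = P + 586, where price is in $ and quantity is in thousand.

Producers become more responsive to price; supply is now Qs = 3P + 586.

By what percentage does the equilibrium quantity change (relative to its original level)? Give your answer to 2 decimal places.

Solve the original market: 3260 - 6P = P + 586, hence P = 382 and Q = 968.
With the change applied: demand Qd = 3260 - 6P, supply Qs = 3P + 586.
Setting them equal: 3260 - 6P = 3P + 586 → 2674 = 9P, so P = 2674/9 ≈ 297.1111 and Q = 4432/3 ≈ 1477.3333.
%ΔQ = (1477.3333 − 968) / 968 × 100 = +52.62%.

+52.62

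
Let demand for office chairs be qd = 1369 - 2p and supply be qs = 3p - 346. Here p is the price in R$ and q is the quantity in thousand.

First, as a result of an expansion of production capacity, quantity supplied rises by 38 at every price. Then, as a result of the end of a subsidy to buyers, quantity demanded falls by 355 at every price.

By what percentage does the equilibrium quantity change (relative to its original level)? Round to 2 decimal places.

-28.96

Before the shock: 1369 - 2p = 3p - 346 ⇒ 1715 = 5p ⇒ p = 343, q = 683.
After the shift, demand is qd = 1014 - 2p and supply is qs = 3p - 308.
Setting them equal: 1014 - 2p = 3p - 308 → 1322 = 5p, so p = 264.4 and q = 485.2.
%Δq = (485.2 − 683) / 683 × 100 = -28.96%.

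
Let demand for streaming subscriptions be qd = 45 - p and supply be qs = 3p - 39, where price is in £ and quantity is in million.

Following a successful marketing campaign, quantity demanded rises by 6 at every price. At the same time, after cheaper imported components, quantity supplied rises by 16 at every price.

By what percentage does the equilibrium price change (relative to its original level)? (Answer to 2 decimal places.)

Original equilibrium: 45 - p = 3p - 39 gives 84 = 4p, so p = 21 and q = 24.
After the shift, demand is qd = 51 - p and supply is qs = 3p - 23.
New equilibrium: 51 - p = 3p - 23 ⇒ 74 = 4p ⇒ p = 18.5, q = 32.5.
%Δp = (18.5 − 21) / 21 × 100 = -11.90%.

-11.90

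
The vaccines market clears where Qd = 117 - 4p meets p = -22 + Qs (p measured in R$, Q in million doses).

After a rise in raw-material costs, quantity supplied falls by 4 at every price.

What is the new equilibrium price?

19.8

Original equilibrium: 117 - 4p = p + 22 gives 95 = 5p, so p = 19 and Q = 41.
After the shift, demand is Qd = 117 - 4p and supply is Qs = p + 18.
Equate the new curves: 117 - 4p = p + 18, giving 99 = 5p, p = 19.8, Q = 37.8.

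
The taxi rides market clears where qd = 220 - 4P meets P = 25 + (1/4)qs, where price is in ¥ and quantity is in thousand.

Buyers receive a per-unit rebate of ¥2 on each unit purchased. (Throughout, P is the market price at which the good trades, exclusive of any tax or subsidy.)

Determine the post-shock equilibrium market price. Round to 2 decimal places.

Solve the original market: 220 - 4P = 4P - 100, hence P = 40 and q = 60.
Since buyers' out-of-pocket price is the market price minus the rebate, the effective demand curve becomes qd = 228 - 4P.
New equilibrium: 228 - 4P = 4P - 100 ⇒ 328 = 8P ⇒ P = 41, q = 64.

41.00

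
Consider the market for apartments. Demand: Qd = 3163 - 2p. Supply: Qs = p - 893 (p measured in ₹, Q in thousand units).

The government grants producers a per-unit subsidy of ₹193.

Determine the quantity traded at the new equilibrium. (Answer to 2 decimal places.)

Initially, 3163 - 2p = p - 893, so 4056 = 3p and p = 1352, Q = 459.
Since sellers receive the price plus the subsidy, the effective supply curve becomes Qs = p - 700.
Equate the new curves: 3163 - 2p = p - 700, giving 3863 = 3p, p = 3863/3 ≈ 1287.6667, Q = 1763/3 ≈ 587.6667.

587.67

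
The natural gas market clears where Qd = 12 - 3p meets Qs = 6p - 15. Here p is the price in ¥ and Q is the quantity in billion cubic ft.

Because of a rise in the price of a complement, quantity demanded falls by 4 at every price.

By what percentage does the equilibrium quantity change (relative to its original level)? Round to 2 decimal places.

-88.89

Solve the original market: 12 - 3p = 6p - 15, hence p = 3 and Q = 3.
The shock moves the curves to Qd = 8 - 3p and Qs = 6p - 15.
New equilibrium: 8 - 3p = 6p - 15 ⇒ 23 = 9p ⇒ p = 23/9 ≈ 2.5556, Q = 1/3 ≈ 0.3333.
%ΔQ = (0.3333 − 3) / 3 × 100 = -88.89%.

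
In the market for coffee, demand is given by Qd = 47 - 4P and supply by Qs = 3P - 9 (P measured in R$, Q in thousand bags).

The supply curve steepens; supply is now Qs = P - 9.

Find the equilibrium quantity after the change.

2.2

Initially, 47 - 4P = 3P - 9, so 56 = 7P and P = 8, Q = 15.
After the shift, demand is Qd = 47 - 4P and supply is Qs = P - 9.
Setting them equal: 47 - 4P = P - 9 → 56 = 5P, so P = 11.2 and Q = 2.2.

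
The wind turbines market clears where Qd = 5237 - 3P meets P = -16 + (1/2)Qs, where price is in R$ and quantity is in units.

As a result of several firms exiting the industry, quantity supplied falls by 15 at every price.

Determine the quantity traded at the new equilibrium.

2105

Solve the original market: 5237 - 3P = 2P + 32, hence P = 1041 and Q = 2114.
After the shift, demand is Qd = 5237 - 3P and supply is Qs = 2P + 17.
Clearing the new market: 5237 - 3P = 2P + 17, so P = 1044 and Q = 2105.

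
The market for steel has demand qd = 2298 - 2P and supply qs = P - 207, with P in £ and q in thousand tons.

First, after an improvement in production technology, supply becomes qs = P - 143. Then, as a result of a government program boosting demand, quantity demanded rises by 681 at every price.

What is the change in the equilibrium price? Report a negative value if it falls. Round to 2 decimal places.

Original equilibrium: 2298 - 2P = P - 207 gives 2505 = 3P, so P = 835 and q = 628.
After the shift, demand is qd = 2979 - 2P and supply is qs = P - 143.
Setting them equal: 2979 - 2P = P - 143 → 3122 = 3P, so P = 3122/3 ≈ 1040.6667 and q = 2693/3 ≈ 897.6667.
ΔP = 1040.6667 − 835 = +205.67.

+205.67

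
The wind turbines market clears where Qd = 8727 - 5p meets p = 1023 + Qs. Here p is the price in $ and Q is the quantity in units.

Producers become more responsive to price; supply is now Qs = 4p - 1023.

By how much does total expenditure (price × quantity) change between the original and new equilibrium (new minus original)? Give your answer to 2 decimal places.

+2607944.44

Solve the original market: 8727 - 5p = p - 1023, hence p = 1625 and Q = 602.
With the change applied: demand Qd = 8727 - 5p, supply Qs = 4p - 1023.
Clearing the new market: 8727 - 5p = 4p - 1023, so p = 3250/3 ≈ 1083.3333 and Q = 9931/3 ≈ 3310.3333.
Expenditure moves from 1625×602 = 978250 to 1083.3333×3310.3333 = 3586194.4444; change = +2607944.44.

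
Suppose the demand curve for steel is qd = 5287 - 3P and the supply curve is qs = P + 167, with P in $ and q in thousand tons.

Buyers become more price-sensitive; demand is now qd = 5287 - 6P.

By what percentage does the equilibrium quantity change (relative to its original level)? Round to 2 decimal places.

-37.91

Initially, 5287 - 3P = P + 167, so 5120 = 4P and P = 1280, q = 1447.
The new curves are qd = 5287 - 6P (demand) and qs = P + 167 (supply).
Setting them equal: 5287 - 6P = P + 167 → 5120 = 7P, so P = 5120/7 ≈ 731.4286 and q = 6289/7 ≈ 898.4286.
%Δq = (898.4286 − 1447) / 1447 × 100 = -37.91%.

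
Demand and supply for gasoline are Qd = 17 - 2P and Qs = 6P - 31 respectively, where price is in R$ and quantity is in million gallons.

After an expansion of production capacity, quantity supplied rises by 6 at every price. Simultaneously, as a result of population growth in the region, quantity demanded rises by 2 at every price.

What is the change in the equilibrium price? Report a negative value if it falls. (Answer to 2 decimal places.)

Before the shock: 17 - 2P = 6P - 31 ⇒ 48 = 8P ⇒ P = 6, Q = 5.
After the shift, demand is Qd = 19 - 2P and supply is Qs = 6P - 25.
Setting them equal: 19 - 2P = 6P - 25 → 44 = 8P, so P = 5.5 and Q = 8.
ΔP = 5.5 − 6 = -0.50.

-0.50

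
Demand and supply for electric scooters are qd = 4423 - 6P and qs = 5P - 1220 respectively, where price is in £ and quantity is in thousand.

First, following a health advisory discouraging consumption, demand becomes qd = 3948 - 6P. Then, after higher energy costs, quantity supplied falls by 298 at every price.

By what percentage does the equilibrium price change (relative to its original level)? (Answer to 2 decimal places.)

-3.14

Solve the original market: 4423 - 6P = 5P - 1220, hence P = 513 and q = 1345.
With the change applied: demand qd = 3948 - 6P, supply qs = 5P - 1518.
Equate the new curves: 3948 - 6P = 5P - 1518, giving 5466 = 11P, P = 5466/11 ≈ 496.9091, q = 10632/11 ≈ 966.5455.
%ΔP = (496.9091 − 513) / 513 × 100 = -3.14%.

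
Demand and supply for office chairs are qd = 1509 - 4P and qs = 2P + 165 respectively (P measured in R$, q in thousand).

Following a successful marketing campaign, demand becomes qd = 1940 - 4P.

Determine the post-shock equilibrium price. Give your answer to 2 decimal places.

295.83

Original equilibrium: 1509 - 4P = 2P + 165 gives 1344 = 6P, so P = 224 and q = 613.
The shock moves the curves to qd = 1940 - 4P and qs = 2P + 165.
Setting them equal: 1940 - 4P = 2P + 165 → 1775 = 6P, so P = 1775/6 ≈ 295.8333 and q = 2270/3 ≈ 756.6667.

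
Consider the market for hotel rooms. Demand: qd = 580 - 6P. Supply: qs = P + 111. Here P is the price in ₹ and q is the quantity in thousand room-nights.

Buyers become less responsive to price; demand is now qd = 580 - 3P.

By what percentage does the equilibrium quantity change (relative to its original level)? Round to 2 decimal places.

Initially, 580 - 6P = P + 111, so 469 = 7P and P = 67, q = 178.
After the shift, demand is qd = 580 - 3P and supply is qs = P + 111.
Clearing the new market: 580 - 3P = P + 111, so P = 117.25 and q = 228.25.
%Δq = (228.25 − 178) / 178 × 100 = +28.23%.

+28.23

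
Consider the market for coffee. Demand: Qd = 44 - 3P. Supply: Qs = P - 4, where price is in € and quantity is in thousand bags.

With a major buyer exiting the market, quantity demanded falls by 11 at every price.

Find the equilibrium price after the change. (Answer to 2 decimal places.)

Solve the original market: 44 - 3P = P - 4, hence P = 12 and Q = 8.
After the shift, demand is Qd = 33 - 3P and supply is Qs = P - 4.
Equate the new curves: 33 - 3P = P - 4, giving 37 = 4P, P = 9.25, Q = 5.25.

9.25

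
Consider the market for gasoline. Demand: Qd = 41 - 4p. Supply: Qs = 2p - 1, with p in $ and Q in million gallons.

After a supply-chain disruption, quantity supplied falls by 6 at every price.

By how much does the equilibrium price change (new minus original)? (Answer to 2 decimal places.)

Initially, 41 - 4p = 2p - 1, so 42 = 6p and p = 7, Q = 13.
After the shift, demand is Qd = 41 - 4p and supply is Qs = 2p - 7.
Equate the new curves: 41 - 4p = 2p - 7, giving 48 = 6p, p = 8, Q = 9.
Δp = 8 − 7 = +1.00.

+1.00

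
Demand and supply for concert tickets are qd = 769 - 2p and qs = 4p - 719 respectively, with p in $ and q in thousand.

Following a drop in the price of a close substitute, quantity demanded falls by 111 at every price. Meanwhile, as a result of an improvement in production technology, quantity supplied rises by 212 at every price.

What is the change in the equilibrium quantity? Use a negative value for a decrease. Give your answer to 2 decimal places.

-3.33

Original equilibrium: 769 - 2p = 4p - 719 gives 1488 = 6p, so p = 248 and q = 273.
After the shift, demand is qd = 658 - 2p and supply is qs = 4p - 507.
Equate the new curves: 658 - 2p = 4p - 507, giving 1165 = 6p, p = 1165/6 ≈ 194.1667, q = 809/3 ≈ 269.6667.
Δq = 269.6667 − 273 = -3.33.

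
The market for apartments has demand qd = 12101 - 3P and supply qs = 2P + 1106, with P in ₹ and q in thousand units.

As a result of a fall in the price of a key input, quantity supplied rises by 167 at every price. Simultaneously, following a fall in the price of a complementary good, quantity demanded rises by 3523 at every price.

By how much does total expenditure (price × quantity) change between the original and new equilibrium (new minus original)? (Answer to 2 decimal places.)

Original equilibrium: 12101 - 3P = 2P + 1106 gives 10995 = 5P, so P = 2199 and q = 5504.
With the change applied: demand qd = 15624 - 3P, supply qs = 2P + 1273.
Equate the new curves: 15624 - 3P = 2P + 1273, giving 14351 = 5P, P = 2870.2, q = 7013.4.
Expenditure moves from 2199×5504 = 12103296 to 2870.2×7013.4 = 20129860.68; change = +8026564.68.

+8026564.68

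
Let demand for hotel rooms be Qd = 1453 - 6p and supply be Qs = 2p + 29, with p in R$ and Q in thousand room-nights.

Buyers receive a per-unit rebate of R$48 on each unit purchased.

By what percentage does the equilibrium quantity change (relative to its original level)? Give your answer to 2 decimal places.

+18.70

Original equilibrium: 1453 - 6p = 2p + 29 gives 1424 = 8p, so p = 178 and Q = 385.
Since buyers' out-of-pocket price is the market price minus the rebate, the effective demand curve becomes Qd = 1741 - 6p.
New equilibrium: 1741 - 6p = 2p + 29 ⇒ 1712 = 8p ⇒ p = 214, Q = 457.
%ΔQ = (457 − 385) / 385 × 100 = +18.70%.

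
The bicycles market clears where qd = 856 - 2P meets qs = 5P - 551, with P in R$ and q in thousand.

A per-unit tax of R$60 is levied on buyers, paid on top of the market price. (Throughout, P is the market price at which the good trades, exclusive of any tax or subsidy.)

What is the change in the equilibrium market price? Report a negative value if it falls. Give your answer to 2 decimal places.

-17.14

Initially, 856 - 2P = 5P - 551, so 1407 = 7P and P = 201, q = 454.
Since buyers pay the price plus the tax, the effective demand curve becomes qd = 736 - 2P.
Setting them equal: 736 - 2P = 5P - 551 → 1287 = 7P, so P = 1287/7 ≈ 183.8571 and q = 2578/7 ≈ 368.2857.
ΔP = 183.8571 − 201 = -17.14.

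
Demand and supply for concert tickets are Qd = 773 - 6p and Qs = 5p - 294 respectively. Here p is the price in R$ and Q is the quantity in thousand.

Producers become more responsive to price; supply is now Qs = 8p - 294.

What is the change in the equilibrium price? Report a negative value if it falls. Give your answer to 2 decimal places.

Before the shock: 773 - 6p = 5p - 294 ⇒ 1067 = 11p ⇒ p = 97, Q = 191.
With the change applied: demand Qd = 773 - 6p, supply Qs = 8p - 294.
New equilibrium: 773 - 6p = 8p - 294 ⇒ 1067 = 14p ⇒ p = 1067/14 ≈ 76.2143, Q = 2210/7 ≈ 315.7143.
Δp = 76.2143 − 97 = -20.79.

-20.79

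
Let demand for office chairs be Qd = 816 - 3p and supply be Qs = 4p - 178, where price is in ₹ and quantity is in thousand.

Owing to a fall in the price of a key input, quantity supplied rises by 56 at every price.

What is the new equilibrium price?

Initially, 816 - 3p = 4p - 178, so 994 = 7p and p = 142, Q = 390.
After the shift, demand is Qd = 816 - 3p and supply is Qs = 4p - 122.
Equate the new curves: 816 - 3p = 4p - 122, giving 938 = 7p, p = 134, Q = 414.

134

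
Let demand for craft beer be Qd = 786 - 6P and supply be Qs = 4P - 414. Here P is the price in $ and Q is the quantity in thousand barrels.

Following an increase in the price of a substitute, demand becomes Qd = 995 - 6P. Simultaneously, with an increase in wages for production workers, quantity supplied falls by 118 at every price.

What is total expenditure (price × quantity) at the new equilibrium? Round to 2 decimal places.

Solve the original market: 786 - 6P = 4P - 414, hence P = 120 and Q = 66.
After the shift, demand is Qd = 995 - 6P and supply is Qs = 4P - 532.
Clearing the new market: 995 - 6P = 4P - 532, so P = 152.7 and Q = 78.8.
New expenditure = 152.7 × 78.8 = 12032.76.

12032.76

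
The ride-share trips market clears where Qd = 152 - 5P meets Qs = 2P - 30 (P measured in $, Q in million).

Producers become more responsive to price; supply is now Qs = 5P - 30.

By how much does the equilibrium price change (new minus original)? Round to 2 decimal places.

Initially, 152 - 5P = 2P - 30, so 182 = 7P and P = 26, Q = 22.
The new curves are Qd = 152 - 5P (demand) and Qs = 5P - 30 (supply).
New equilibrium: 152 - 5P = 5P - 30 ⇒ 182 = 10P ⇒ P = 18.2, Q = 61.
ΔP = 18.2 − 26 = -7.80.

-7.80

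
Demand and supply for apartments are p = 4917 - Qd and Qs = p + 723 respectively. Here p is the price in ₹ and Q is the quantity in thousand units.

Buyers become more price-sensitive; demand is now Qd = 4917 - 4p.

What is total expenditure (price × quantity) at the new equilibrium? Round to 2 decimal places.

Initially, 4917 - p = p + 723, so 4194 = 2p and p = 2097, Q = 2820.
After the shift, demand is Qd = 4917 - 4p and supply is Qs = p + 723.
Equate the new curves: 4917 - 4p = p + 723, giving 4194 = 5p, p = 838.8, Q = 1561.8.
New expenditure = 838.8 × 1561.8 = 1310037.84.

1310037.84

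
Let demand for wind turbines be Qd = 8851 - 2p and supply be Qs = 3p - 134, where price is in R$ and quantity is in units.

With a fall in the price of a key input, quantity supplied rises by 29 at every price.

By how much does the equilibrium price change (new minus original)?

-5.8

Initially, 8851 - 2p = 3p - 134, so 8985 = 5p and p = 1797, Q = 5257.
After the shift, demand is Qd = 8851 - 2p and supply is Qs = 3p - 105.
New equilibrium: 8851 - 2p = 3p - 105 ⇒ 8956 = 5p ⇒ p = 1791.2, Q = 5268.6.
Δp = 1791.2 − 1797 = -5.8.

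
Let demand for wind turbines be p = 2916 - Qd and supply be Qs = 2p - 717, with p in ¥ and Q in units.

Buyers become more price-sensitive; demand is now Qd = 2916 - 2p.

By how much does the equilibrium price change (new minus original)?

-302.75

Solve the original market: 2916 - p = 2p - 717, hence p = 1211 and Q = 1705.
With the change applied: demand Qd = 2916 - 2p, supply Qs = 2p - 717.
Clearing the new market: 2916 - 2p = 2p - 717, so p = 908.25 and Q = 1099.5.
Δp = 908.25 − 1211 = -302.75.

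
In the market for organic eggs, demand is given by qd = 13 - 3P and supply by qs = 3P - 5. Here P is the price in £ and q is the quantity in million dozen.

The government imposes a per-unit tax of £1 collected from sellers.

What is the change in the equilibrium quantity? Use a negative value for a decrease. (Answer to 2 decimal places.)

Solve the original market: 13 - 3P = 3P - 5, hence P = 3 and q = 4.
Since sellers keep the price net of the tax, the effective supply curve becomes qs = 3P - 8.
Clearing the new market: 13 - 3P = 3P - 8, so P = 3.5 and q = 2.5.
Δq = 2.5 − 4 = -1.50.

-1.50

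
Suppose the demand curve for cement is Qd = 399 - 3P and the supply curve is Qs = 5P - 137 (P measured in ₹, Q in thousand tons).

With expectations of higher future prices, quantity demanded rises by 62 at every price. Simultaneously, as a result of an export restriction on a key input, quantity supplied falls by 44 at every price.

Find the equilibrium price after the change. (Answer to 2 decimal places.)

80.25

Before the shock: 399 - 3P = 5P - 137 ⇒ 536 = 8P ⇒ P = 67, Q = 198.
With the change applied: demand Qd = 461 - 3P, supply Qs = 5P - 181.
New equilibrium: 461 - 3P = 5P - 181 ⇒ 642 = 8P ⇒ P = 80.25, Q = 220.25.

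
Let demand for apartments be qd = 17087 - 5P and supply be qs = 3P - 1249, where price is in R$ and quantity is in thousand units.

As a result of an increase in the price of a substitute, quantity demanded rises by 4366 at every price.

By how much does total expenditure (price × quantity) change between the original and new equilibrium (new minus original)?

Solve the original market: 17087 - 5P = 3P - 1249, hence P = 2292 and q = 5627.
The new curves are qd = 21453 - 5P (demand) and qs = 3P - 1249 (supply).
New equilibrium: 21453 - 5P = 3P - 1249 ⇒ 22702 = 8P ⇒ P = 2837.75, q = 7264.25.
Expenditure moves from 2292×5627 = 12897084 to 2837.75×7264.25 = 20614125.4375; change = +7717041.4375.

+7717041.4375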